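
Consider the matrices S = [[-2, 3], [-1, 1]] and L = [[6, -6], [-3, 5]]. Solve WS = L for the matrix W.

S is on the right of W, so right-multiply by S⁻¹: W = LS⁻¹.
S has determinant 1; S⁻¹ = [[1, -3], [1, -2]].
W = LS⁻¹ = [[6, -6], [-3, 5]] · [[1, -3], [1, -2]] = [[0, -6], [2, -1]].

W = [[0, -6], [2, -1]]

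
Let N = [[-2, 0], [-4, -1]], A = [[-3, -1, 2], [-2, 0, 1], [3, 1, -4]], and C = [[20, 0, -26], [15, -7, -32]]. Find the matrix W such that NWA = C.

Left-multiply by N⁻¹ and right-multiply by A⁻¹: W = N⁻¹CA⁻¹.
det N = 2; the adjugate gives N⁻¹ = [[-1/2, 0], [2, -1]].
A has determinant 4; A⁻¹ = [[-1/4, -1/2, -1/4], [-5/4, 3/2, -1/4], [-1/2, 0, -1/2]].
N⁻¹C = [[-10, 0, 13], [25, 7, -20]].
W = (N⁻¹C)A⁻¹ = [[-4, 5, -4], [-5, -2, 2]].

W = [[-4, 5, -4], [-5, -2, 2]]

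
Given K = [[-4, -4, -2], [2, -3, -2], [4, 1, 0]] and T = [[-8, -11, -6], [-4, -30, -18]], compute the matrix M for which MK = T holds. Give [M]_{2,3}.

2

Right-multiplying both sides by K⁻¹ gives M = TK⁻¹.
det K = -4; the adjugate gives K⁻¹ = [[-1/2, 1/2, -1/2], [2, -2, 3], [-7/2, 3, -5]].
M = TK⁻¹ = [[-8, -11, -6], [-4, -30, -18]] · [[-1/2, 1/2, -1/2], [2, -2, 3], [-7/2, 3, -5]] = [[3, 0, 1], [5, 4, 2]].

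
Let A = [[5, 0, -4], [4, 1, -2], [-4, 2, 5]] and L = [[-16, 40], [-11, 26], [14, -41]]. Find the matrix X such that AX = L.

Left-multiplying both sides by A⁻¹ gives X = A⁻¹L.
A has determinant -3; A⁻¹ = [[-3, 8/3, -4/3], [4, -3, 2], [-4, 10/3, -5/3]].
X = A⁻¹L = [[-3, 8/3, -4/3], [4, -3, 2], [-4, 10/3, -5/3]] · [[-16, 40], [-11, 26], [14, -41]] = [[0, 4], [-3, 0], [4, -5]].

X = [[0, 4], [-3, 0], [4, -5]]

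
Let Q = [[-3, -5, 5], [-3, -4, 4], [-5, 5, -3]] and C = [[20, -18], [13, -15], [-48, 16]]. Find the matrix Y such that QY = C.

Left-multiplying both sides by Q⁻¹ gives Y = Q⁻¹C.
Q has determinant -6; Q⁻¹ = [[4/3, -5/3, 0], [29/6, -17/3, 1/2], [35/6, -20/3, 1/2]].
Y = Q⁻¹C = [[4/3, -5/3, 0], [29/6, -17/3, 1/2], [35/6, -20/3, 1/2]] · [[20, -18], [13, -15], [-48, 16]] = [[5, 1], [-1, 6], [6, 3]].

Y = [[5, 1], [-1, 6], [6, 3]]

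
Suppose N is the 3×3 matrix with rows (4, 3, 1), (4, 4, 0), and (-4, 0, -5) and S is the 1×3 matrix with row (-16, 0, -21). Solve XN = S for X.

Since N sits to the right of X, X = SN⁻¹.
N has determinant -4; N⁻¹ = [[5, -15/4, 1], [-5, 4, -1], [-4, 3, -1]].
X = SN⁻¹ = [[-16, 0, -21]] · [[5, -15/4, 1], [-5, 4, -1], [-4, 3, -1]] = [[4, -3, 5]].

X = [[4, -3, 5]]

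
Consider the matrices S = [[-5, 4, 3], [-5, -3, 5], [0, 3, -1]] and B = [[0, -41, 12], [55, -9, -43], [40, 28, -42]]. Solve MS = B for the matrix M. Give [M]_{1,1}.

Right-multiplying both sides by S⁻¹ gives M = BS⁻¹.
S has determinant -5; S⁻¹ = [[12/5, -13/5, -29/5], [1, -1, -2], [3, -3, -7]].
M = BS⁻¹ = [[0, -41, 12], [55, -9, -43], [40, 28, -42]] · [[12/5, -13/5, -29/5], [1, -1, -2], [3, -3, -7]] = [[-5, 5, -2], [-6, -5, 0], [-2, -6, 6]].

-5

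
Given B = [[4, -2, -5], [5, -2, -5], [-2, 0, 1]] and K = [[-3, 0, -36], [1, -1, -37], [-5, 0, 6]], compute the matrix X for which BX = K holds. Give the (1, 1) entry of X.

Left-multiplying both sides by B⁻¹ gives X = B⁻¹K.
det B = 2, so B⁻¹ = [[-1, 1, 0], [5/2, -3, -5/2], [-2, 2, 1]].
X = B⁻¹K = [[-1, 1, 0], [5/2, -3, -5/2], [-2, 2, 1]] · [[-3, 0, -36], [1, -1, -37], [-5, 0, 6]] = [[4, -1, -1], [2, 3, 6], [3, -2, 4]].

4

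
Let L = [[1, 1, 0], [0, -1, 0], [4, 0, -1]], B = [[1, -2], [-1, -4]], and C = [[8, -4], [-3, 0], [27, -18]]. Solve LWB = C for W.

W = [[4, -1], [2, -1], [-5, 2]]

Left-multiply by L⁻¹ and right-multiply by B⁻¹: W = L⁻¹CB⁻¹.
det L = 1; the adjugate gives L⁻¹ = [[1, 1, 0], [0, -1, 0], [4, 4, -1]].
det B = -6, so B⁻¹ = [[2/3, -1/3], [-1/6, -1/6]].
L⁻¹C = [[5, -4], [3, 0], [-7, 2]].
W = (L⁻¹C)B⁻¹ = [[4, -1], [2, -1], [-5, 2]].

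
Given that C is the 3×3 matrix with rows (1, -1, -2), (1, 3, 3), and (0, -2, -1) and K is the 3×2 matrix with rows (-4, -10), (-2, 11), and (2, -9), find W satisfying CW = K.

Since C multiplies W on the left, W = C⁻¹K.
det C = 6, so C⁻¹ = [[1/2, 1/2, 1/2], [1/6, -1/6, -5/6], [-1/3, 1/3, 2/3]].
W = C⁻¹K = [[1/2, 1/2, 1/2], [1/6, -1/6, -5/6], [-1/3, 1/3, 2/3]] · [[-4, -10], [-2, 11], [2, -9]] = [[-2, -4], [-2, 4], [2, 1]].

W = [[-2, -4], [-2, 4], [2, 1]]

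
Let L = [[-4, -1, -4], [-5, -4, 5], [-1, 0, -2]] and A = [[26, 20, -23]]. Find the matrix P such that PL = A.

P = [[0, -5, -1]]

L is on the right of P, so right-multiply by L⁻¹: P = AL⁻¹.
L has determinant -1; L⁻¹ = [[-8, 2, 21], [15, -4, -40], [4, -1, -11]].
P = AL⁻¹ = [[26, 20, -23]] · [[-8, 2, 21], [15, -4, -40], [4, -1, -11]] = [[0, -5, -1]].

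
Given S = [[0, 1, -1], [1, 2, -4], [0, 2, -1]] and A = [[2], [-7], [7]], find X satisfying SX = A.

X = [[-5], [5], [3]]

Since S multiplies X on the left, X = S⁻¹A.
S has determinant -1; S⁻¹ = [[-6, 1, 2], [-1, 0, 1], [-2, 0, 1]].
X = S⁻¹A = [[-6, 1, 2], [-1, 0, 1], [-2, 0, 1]] · [[2], [-7], [7]] = [[-5], [5], [3]].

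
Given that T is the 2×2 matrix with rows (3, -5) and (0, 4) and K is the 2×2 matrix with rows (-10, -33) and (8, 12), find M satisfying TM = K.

M = [[0, -6], [2, 3]]

Since T multiplies M on the left, M = T⁻¹K.
det T = 12, so T⁻¹ = [[1/3, 5/12], [0, 1/4]].
M = T⁻¹K = [[1/3, 5/12], [0, 1/4]] · [[-10, -33], [8, 12]] = [[0, -6], [2, 3]].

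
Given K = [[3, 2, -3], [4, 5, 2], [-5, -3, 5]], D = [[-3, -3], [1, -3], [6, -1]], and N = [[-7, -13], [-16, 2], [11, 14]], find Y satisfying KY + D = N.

KY = N − D = [[-4, -10], [-17, 5], [5, 15]].
Since K multiplies Y on the left, Y = K⁻¹(N − D).
det K = -6; the adjugate gives K⁻¹ = [[-31/6, 1/6, -19/6], [5, 0, 3], [-13/6, 1/6, -7/6]].
Y = K⁻¹(N − D) = [[2, 5], [-5, -5], [0, 5]].

Y = [[2, 5], [-5, -5], [0, 5]]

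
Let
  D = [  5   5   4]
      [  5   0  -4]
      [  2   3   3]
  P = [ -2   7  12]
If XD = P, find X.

D is on the right of X, so right-multiply by D⁻¹: X = PD⁻¹.
det D = 5, so D⁻¹ = [[12/5, -3/5, -4], [-23/5, 7/5, 8], [3, -1, -5]].
X = PD⁻¹ = [[-2, 7, 12]] · [[12/5, -3/5, -4], [-23/5, 7/5, 8], [3, -1, -5]] = [[-1, -1, 4]].

X = [[-1, -1, 4]]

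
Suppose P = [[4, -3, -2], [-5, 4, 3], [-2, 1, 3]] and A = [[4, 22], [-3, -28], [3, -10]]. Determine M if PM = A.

Since P multiplies M on the left, M = P⁻¹A.
det P = 3, so P⁻¹ = [[3, 7/3, -1/3], [3, 8/3, -2/3], [1, 2/3, 1/3]].
M = P⁻¹A = [[3, 7/3, -1/3], [3, 8/3, -2/3], [1, 2/3, 1/3]] · [[4, 22], [-3, -28], [3, -10]] = [[4, 4], [2, -2], [3, 0]].

M = [[4, 4], [2, -2], [3, 0]]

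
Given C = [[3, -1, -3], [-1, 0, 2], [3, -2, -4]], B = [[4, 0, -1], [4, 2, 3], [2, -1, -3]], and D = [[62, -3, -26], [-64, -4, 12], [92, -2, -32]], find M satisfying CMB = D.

M = [[-2, -2, 0], [-2, 3, 3], [-4, -4, -4]]

Isolating M: multiply by C⁻¹ from the left and B⁻¹ from the right, so M = C⁻¹DB⁻¹.
C has determinant 4; C⁻¹ = [[1, 1/2, -1/2], [1/2, -3/4, -3/4], [1/2, 3/4, -1/4]].
det B = -4; the adjugate gives B⁻¹ = [[3/4, -1/4, -1/2], [-9/2, 5/2, 4], [2, -1, -2]].
C⁻¹D = [[-16, -4, -4], [10, 3, 2], [-40, -4, 4]].
M = (C⁻¹D)B⁻¹ = [[-2, -2, 0], [-2, 3, 3], [-4, -4, -4]].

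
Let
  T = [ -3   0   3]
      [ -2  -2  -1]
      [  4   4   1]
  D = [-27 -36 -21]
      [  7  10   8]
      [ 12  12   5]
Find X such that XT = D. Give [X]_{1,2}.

6

T is on the right of X, so right-multiply by T⁻¹: X = DT⁻¹.
det T = -6, so T⁻¹ = [[-1/3, -2, -1], [1/3, 5/2, 3/2], [0, -2, -1]].
X = DT⁻¹ = [[-27, -36, -21], [7, 10, 8], [12, 12, 5]] · [[-1/3, -2, -1], [1/3, 5/2, 3/2], [0, -2, -1]] = [[-3, 6, -6], [1, -5, 0], [0, -4, 1]].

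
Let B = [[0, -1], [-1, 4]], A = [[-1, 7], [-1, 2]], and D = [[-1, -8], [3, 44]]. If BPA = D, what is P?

Isolating P: multiply by B⁻¹ from the left and A⁻¹ from the right, so P = B⁻¹DA⁻¹.
det B = -1, so B⁻¹ = [[-4, -1], [-1, 0]].
A has determinant 5; A⁻¹ = [[2/5, -7/5], [1/5, -1/5]].
B⁻¹D = [[1, -12], [1, 8]].
P = (B⁻¹D)A⁻¹ = [[-2, 1], [2, -3]].

P = [[-2, 1], [2, -3]]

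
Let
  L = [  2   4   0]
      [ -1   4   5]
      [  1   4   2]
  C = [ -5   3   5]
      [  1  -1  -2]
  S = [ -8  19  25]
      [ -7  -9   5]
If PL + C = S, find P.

P = [[-3, 2, 5], [-4, 1, 1]]

PL = S − C = [[-3, 16, 20], [-8, -8, 7]].
Since L sits to the right of P, P = (S − C)L⁻¹.
det L = 4; the adjugate gives L⁻¹ = [[-3, -2, 5], [7/4, 1, -5/2], [-2, -1, 3]].
P = (S − C)L⁻¹ = [[-3, 2, 5], [-4, 1, 1]].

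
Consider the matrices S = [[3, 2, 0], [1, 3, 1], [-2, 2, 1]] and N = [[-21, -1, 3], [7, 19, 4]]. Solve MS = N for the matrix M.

M = [[-2, -3, 6], [6, -1, 5]]

S is on the right of M, so right-multiply by S⁻¹: M = NS⁻¹.
S has determinant -3; S⁻¹ = [[-1/3, 2/3, -2/3], [1, -1, 1], [-8/3, 10/3, -7/3]].
M = NS⁻¹ = [[-21, -1, 3], [7, 19, 4]] · [[-1/3, 2/3, -2/3], [1, -1, 1], [-8/3, 10/3, -7/3]] = [[-2, -3, 6], [6, -1, 5]].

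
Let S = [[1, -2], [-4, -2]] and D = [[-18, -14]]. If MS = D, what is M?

Since S sits to the right of M, M = DS⁻¹.
det S = -10; the adjugate gives S⁻¹ = [[1/5, -1/5], [-2/5, -1/10]].
M = DS⁻¹ = [[-18, -14]] · [[1/5, -1/5], [-2/5, -1/10]] = [[2, 5]].

M = [[2, 5]]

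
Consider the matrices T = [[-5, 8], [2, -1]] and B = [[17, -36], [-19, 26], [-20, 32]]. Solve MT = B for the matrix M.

M = [[-5, -4], [3, -2], [4, 0]]

Since T sits to the right of M, M = BT⁻¹.
det T = -11; the adjugate gives T⁻¹ = [[1/11, 8/11], [2/11, 5/11]].
M = BT⁻¹ = [[17, -36], [-19, 26], [-20, 32]] · [[1/11, 8/11], [2/11, 5/11]] = [[-5, -4], [3, -2], [4, 0]].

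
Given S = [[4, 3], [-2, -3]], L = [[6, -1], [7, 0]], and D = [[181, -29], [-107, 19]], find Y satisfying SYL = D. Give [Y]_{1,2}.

Y = S⁻¹DL⁻¹ (apply S⁻¹ on the left and L⁻¹ on the right).
S has determinant -6; S⁻¹ = [[1/2, 1/2], [-1/3, -2/3]].
det L = 7, so L⁻¹ = [[0, 1/7], [-1, 6/7]].
S⁻¹D = [[37, -5], [11, -3]].
Y = (S⁻¹D)L⁻¹ = [[5, 1], [3, -1]].

1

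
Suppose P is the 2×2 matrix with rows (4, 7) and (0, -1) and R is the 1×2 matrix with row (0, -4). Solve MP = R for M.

M = [[0, 4]]

Since P sits to the right of M, M = RP⁻¹.
det P = -4; the adjugate gives P⁻¹ = [[1/4, 7/4], [0, -1]].
M = RP⁻¹ = [[0, -4]] · [[1/4, 7/4], [0, -1]] = [[0, 4]].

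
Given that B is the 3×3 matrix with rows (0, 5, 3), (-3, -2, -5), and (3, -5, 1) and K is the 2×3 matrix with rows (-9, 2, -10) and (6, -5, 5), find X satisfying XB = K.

Since B sits to the right of X, X = KB⁻¹.
det B = 3; the adjugate gives B⁻¹ = [[-9, -20/3, -19/3], [-4, -3, -3], [7, 5, 5]].
X = KB⁻¹ = [[-9, 2, -10], [6, -5, 5]] · [[-9, -20/3, -19/3], [-4, -3, -3], [7, 5, 5]] = [[3, 4, 1], [1, 0, 2]].

X = [[3, 4, 1], [1, 0, 2]]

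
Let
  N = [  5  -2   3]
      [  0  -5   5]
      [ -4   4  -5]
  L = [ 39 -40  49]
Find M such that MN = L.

Right-multiplying both sides by N⁻¹ gives M = LN⁻¹.
N has determinant 5; N⁻¹ = [[1, 2/5, 1], [-4, -13/5, -5], [-4, -12/5, -5]].
M = LN⁻¹ = [[39, -40, 49]] · [[1, 2/5, 1], [-4, -13/5, -5], [-4, -12/5, -5]] = [[3, 2, -6]].

M = [[3, 2, -6]]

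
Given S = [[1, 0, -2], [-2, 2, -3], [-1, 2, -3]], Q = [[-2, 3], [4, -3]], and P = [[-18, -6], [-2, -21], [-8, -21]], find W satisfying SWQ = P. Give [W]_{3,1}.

5

Isolating W: multiply by S⁻¹ from the left and Q⁻¹ from the right, so W = S⁻¹PQ⁻¹.
S has determinant 4; S⁻¹ = [[0, -1, 1], [-3/4, -5/4, 7/4], [-1/2, -1/2, 1/2]].
det Q = -6; the adjugate gives Q⁻¹ = [[1/2, 1/2], [2/3, 1/3]].
S⁻¹P = [[-6, 0], [2, -6], [6, 3]].
W = (S⁻¹P)Q⁻¹ = [[-3, -3], [-3, -1], [5, 4]].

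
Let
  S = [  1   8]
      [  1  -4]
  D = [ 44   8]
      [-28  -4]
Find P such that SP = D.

S is on the left of P, so left-multiply by S⁻¹: P = S⁻¹D.
S has determinant -12; S⁻¹ = [[1/3, 2/3], [1/12, -1/12]].
P = S⁻¹D = [[1/3, 2/3], [1/12, -1/12]] · [[44, 8], [-28, -4]] = [[-4, 0], [6, 1]].

P = [[-4, 0], [6, 1]]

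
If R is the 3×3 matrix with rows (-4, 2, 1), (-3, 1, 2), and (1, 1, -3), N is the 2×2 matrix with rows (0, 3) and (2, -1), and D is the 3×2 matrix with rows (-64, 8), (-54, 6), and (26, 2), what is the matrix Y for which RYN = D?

Y = R⁻¹DN⁻¹ (apply R⁻¹ on the left and N⁻¹ on the right).
det R = 2, so R⁻¹ = [[-5/2, 7/2, 3/2], [-7/2, 11/2, 5/2], [-2, 3, 1]].
N has determinant -6; N⁻¹ = [[1/6, 1/2], [1/3, 0]].
R⁻¹D = [[10, 4], [-8, 10], [-8, 4]].
Y = (R⁻¹D)N⁻¹ = [[3, 5], [2, -4], [0, -4]].

Y = [[3, 5], [2, -4], [0, -4]]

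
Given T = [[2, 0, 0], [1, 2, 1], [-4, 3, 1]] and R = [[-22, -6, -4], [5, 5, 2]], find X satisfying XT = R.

X = [[-4, -6, 2], [4, 1, 1]]

Since T sits to the right of X, X = RT⁻¹.
det T = -2; the adjugate gives T⁻¹ = [[1/2, 0, 0], [5/2, -1, 1], [-11/2, 3, -2]].
X = RT⁻¹ = [[-22, -6, -4], [5, 5, 2]] · [[1/2, 0, 0], [5/2, -1, 1], [-11/2, 3, -2]] = [[-4, -6, 2], [4, 1, 1]].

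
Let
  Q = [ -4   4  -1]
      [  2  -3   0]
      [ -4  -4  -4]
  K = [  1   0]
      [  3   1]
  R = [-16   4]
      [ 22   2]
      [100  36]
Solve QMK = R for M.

M = [[2, -5], [-4, -4], [4, 0]]

M = Q⁻¹RK⁻¹ (apply Q⁻¹ on the left and K⁻¹ on the right).
det Q = 4; the adjugate gives Q⁻¹ = [[3, 5, -3/4], [2, 3, -1/2], [-5, -8, 1]].
K has determinant 1; K⁻¹ = [[1, 0], [-3, 1]].
Q⁻¹R = [[-13, -5], [-16, -4], [4, 0]].
M = (Q⁻¹R)K⁻¹ = [[2, -5], [-4, -4], [4, 0]].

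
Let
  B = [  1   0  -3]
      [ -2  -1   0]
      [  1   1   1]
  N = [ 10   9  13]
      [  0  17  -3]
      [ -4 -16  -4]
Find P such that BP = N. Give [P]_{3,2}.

-5

B is on the left of P, so left-multiply by B⁻¹: P = B⁻¹N.
det B = 2, so B⁻¹ = [[-1/2, -3/2, -3/2], [1, 2, 3], [-1/2, -1/2, -1/2]].
P = B⁻¹N = [[-1/2, -3/2, -3/2], [1, 2, 3], [-1/2, -1/2, -1/2]] · [[10, 9, 13], [0, 17, -3], [-4, -16, -4]] = [[1, -6, 4], [-2, -5, -5], [-3, -5, -3]].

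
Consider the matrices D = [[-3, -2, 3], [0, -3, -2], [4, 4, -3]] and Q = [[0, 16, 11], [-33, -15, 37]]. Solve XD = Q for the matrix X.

X = [[4, -4, 3], [3, -5, -6]]

Right-multiplying both sides by D⁻¹ gives X = QD⁻¹.
D has determinant 1; D⁻¹ = [[17, 6, 13], [-8, -3, -6], [12, 4, 9]].
X = QD⁻¹ = [[0, 16, 11], [-33, -15, 37]] · [[17, 6, 13], [-8, -3, -6], [12, 4, 9]] = [[4, -4, 3], [3, -5, -6]].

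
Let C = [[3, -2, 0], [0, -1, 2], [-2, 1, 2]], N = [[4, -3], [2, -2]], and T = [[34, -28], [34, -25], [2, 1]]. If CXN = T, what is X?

X = [[0, 1], [-3, -1], [3, -1]]

Isolating X: multiply by C⁻¹ from the left and N⁻¹ from the right, so X = C⁻¹TN⁻¹.
det C = -4, so C⁻¹ = [[1, -1, 1], [1, -3/2, 3/2], [1/2, -1/4, 3/4]].
N has determinant -2; N⁻¹ = [[1, -3/2], [1, -2]].
C⁻¹T = [[2, -2], [-14, 11], [10, -7]].
X = (C⁻¹T)N⁻¹ = [[0, 1], [-3, -1], [3, -1]].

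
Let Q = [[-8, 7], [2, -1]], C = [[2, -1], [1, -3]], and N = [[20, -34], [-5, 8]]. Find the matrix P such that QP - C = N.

QP = N + C = [[22, -35], [-4, 5]].
Since Q multiplies P on the left, P = Q⁻¹(N + C).
Q has determinant -6; Q⁻¹ = [[1/6, 7/6], [1/3, 4/3]].
P = Q⁻¹(N + C) = [[-1, 0], [2, -5]].

P = [[-1, 0], [2, -5]]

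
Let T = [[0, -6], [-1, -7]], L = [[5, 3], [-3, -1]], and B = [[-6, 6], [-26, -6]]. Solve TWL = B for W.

Isolating W: multiply by T⁻¹ from the left and L⁻¹ from the right, so W = T⁻¹BL⁻¹.
det T = -6, so T⁻¹ = [[7/6, -1], [-1/6, 0]].
L has determinant 4; L⁻¹ = [[-1/4, -3/4], [3/4, 5/4]].
T⁻¹B = [[19, 13], [1, -1]].
W = (T⁻¹B)L⁻¹ = [[5, 2], [-1, -2]].

W = [[5, 2], [-1, -2]]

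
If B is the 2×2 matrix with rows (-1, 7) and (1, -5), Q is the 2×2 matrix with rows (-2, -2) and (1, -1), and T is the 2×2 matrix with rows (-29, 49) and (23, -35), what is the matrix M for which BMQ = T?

M = [[-2, 4], [-1, -5]]

Left-multiply by B⁻¹ and right-multiply by Q⁻¹: M = B⁻¹TQ⁻¹.
det B = -2; the adjugate gives B⁻¹ = [[5/2, 7/2], [1/2, 1/2]].
det Q = 4; the adjugate gives Q⁻¹ = [[-1/4, 1/2], [-1/4, -1/2]].
B⁻¹T = [[8, 0], [-3, 7]].
M = (B⁻¹T)Q⁻¹ = [[-2, 4], [-1, -5]].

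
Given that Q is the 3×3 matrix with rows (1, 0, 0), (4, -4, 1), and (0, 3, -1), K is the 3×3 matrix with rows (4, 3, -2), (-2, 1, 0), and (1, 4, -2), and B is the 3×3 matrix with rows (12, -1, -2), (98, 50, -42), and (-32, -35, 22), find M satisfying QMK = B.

Isolating M: multiply by Q⁻¹ from the left and K⁻¹ from the right, so M = Q⁻¹BK⁻¹.
Q has determinant 1; Q⁻¹ = [[1, 0, 0], [4, -1, -1], [12, -3, -4]].
K has determinant -2; K⁻¹ = [[1, 1, -1], [2, 3, -2], [9/2, 13/2, -5]].
Q⁻¹B = [[12, -1, -2], [-18, -19, 12], [-22, -22, 14]].
M = (Q⁻¹B)K⁻¹ = [[1, -4, 0], [-2, 3, -4], [-3, 3, -4]].

M = [[1, -4, 0], [-2, 3, -4], [-3, 3, -4]]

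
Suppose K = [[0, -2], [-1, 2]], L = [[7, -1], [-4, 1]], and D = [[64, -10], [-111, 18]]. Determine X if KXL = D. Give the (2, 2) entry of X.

1

X = K⁻¹DL⁻¹ (apply K⁻¹ on the left and L⁻¹ on the right).
K has determinant -2; K⁻¹ = [[-1, -1], [-1/2, 0]].
det L = 3, so L⁻¹ = [[1/3, 1/3], [4/3, 7/3]].
K⁻¹D = [[47, -8], [-32, 5]].
X = (K⁻¹D)L⁻¹ = [[5, -3], [-4, 1]].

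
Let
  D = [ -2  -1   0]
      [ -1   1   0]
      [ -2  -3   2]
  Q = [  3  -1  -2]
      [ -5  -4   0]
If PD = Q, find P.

D is on the right of P, so right-multiply by D⁻¹: P = QD⁻¹.
D has determinant -6; D⁻¹ = [[-1/3, -1/3, 0], [-1/3, 2/3, 0], [-5/6, 2/3, 1/2]].
P = QD⁻¹ = [[3, -1, -2], [-5, -4, 0]] · [[-1/3, -1/3, 0], [-1/3, 2/3, 0], [-5/6, 2/3, 1/2]] = [[1, -3, -1], [3, -1, 0]].

P = [[1, -3, -1], [3, -1, 0]]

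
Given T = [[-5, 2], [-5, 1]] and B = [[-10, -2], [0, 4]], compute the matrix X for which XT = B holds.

X = [[-4, 6], [4, -4]]

Right-multiplying both sides by T⁻¹ gives X = BT⁻¹.
det T = 5, so T⁻¹ = [[1/5, -2/5], [1, -1]].
X = BT⁻¹ = [[-10, -2], [0, 4]] · [[1/5, -2/5], [1, -1]] = [[-4, 6], [4, -4]].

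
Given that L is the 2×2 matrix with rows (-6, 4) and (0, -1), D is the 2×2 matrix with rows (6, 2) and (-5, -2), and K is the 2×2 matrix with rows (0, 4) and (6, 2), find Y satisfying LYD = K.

Isolating Y: multiply by L⁻¹ from the left and D⁻¹ from the right, so Y = L⁻¹KD⁻¹.
det L = 6; the adjugate gives L⁻¹ = [[-1/6, -2/3], [0, -1]].
det D = -2, so D⁻¹ = [[1, 1], [-5/2, -3]].
L⁻¹K = [[-4, -2], [-6, -2]].
Y = (L⁻¹K)D⁻¹ = [[1, 2], [-1, 0]].

Y = [[1, 2], [-1, 0]]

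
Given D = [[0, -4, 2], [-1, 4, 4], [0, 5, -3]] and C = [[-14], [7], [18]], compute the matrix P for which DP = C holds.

P = [[1], [3], [-1]]

Left-multiplying both sides by D⁻¹ gives P = D⁻¹C.
D has determinant 2; D⁻¹ = [[-16, -1, -12], [-3/2, 0, -1], [-5/2, 0, -2]].
P = D⁻¹C = [[-16, -1, -12], [-3/2, 0, -1], [-5/2, 0, -2]] · [[-14], [7], [18]] = [[1], [3], [-1]].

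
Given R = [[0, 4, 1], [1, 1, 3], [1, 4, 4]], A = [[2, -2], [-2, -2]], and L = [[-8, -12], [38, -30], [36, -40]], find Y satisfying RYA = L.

Isolating Y: multiply by R⁻¹ from the left and A⁻¹ from the right, so Y = R⁻¹LA⁻¹.
R has determinant -1; R⁻¹ = [[8, 12, -11], [1, 1, -1], [-3, -4, 4]].
det A = -8, so A⁻¹ = [[1/4, -1/4], [-1/4, -1/4]].
R⁻¹L = [[-4, -16], [-6, -2], [16, -4]].
Y = (R⁻¹L)A⁻¹ = [[3, 5], [-1, 2], [5, -3]].

Y = [[3, 5], [-1, 2], [5, -3]]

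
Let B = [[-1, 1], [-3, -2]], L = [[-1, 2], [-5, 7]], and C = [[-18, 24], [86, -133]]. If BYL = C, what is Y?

Isolating Y: multiply by B⁻¹ from the left and L⁻¹ from the right, so Y = B⁻¹CL⁻¹.
det B = 5; the adjugate gives B⁻¹ = [[-2/5, -1/5], [3/5, -1/5]].
det L = 3; the adjugate gives L⁻¹ = [[7/3, -2/3], [5/3, -1/3]].
B⁻¹C = [[-10, 17], [-28, 41]].
Y = (B⁻¹C)L⁻¹ = [[5, 1], [3, 5]].

Y = [[5, 1], [3, 5]]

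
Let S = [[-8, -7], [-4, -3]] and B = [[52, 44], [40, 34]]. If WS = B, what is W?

Right-multiplying both sides by S⁻¹ gives W = BS⁻¹.
det S = -4, so S⁻¹ = [[3/4, -7/4], [-1, 2]].
W = BS⁻¹ = [[52, 44], [40, 34]] · [[3/4, -7/4], [-1, 2]] = [[-5, -3], [-4, -2]].

W = [[-5, -3], [-4, -2]]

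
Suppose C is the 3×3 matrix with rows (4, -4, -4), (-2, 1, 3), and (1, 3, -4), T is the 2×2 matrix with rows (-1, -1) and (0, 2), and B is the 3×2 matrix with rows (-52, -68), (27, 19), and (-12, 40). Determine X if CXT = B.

X = [[4, -2], [-4, 4], [-5, -4]]

X = C⁻¹BT⁻¹ (apply C⁻¹ on the left and T⁻¹ on the right).
det C = -4; the adjugate gives C⁻¹ = [[13/4, 7, 2], [5/4, 3, 1], [7/4, 4, 1]].
T has determinant -2; T⁻¹ = [[-1, -1/2], [0, 1/2]].
C⁻¹B = [[-4, -8], [4, 12], [5, -3]].
X = (C⁻¹B)T⁻¹ = [[4, -2], [-4, 4], [-5, -4]].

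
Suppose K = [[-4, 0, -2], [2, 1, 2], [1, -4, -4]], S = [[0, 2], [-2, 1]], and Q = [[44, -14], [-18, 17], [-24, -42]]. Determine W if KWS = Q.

Left-multiply by K⁻¹ and right-multiply by S⁻¹: W = K⁻¹QS⁻¹.
det K = 2, so K⁻¹ = [[2, 4, 1], [5, 9, 2], [-9/2, -8, -2]].
S has determinant 4; S⁻¹ = [[1/4, -1/2], [1/2, 0]].
K⁻¹Q = [[-8, -2], [10, -1], [-6, 11]].
W = (K⁻¹Q)S⁻¹ = [[-3, 4], [2, -5], [4, 3]].

W = [[-3, 4], [2, -5], [4, 3]]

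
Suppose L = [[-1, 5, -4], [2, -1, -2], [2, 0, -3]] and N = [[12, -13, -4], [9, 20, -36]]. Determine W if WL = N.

Since L sits to the right of W, W = NL⁻¹.
L has determinant -1; L⁻¹ = [[-3, -15, 14], [-2, -11, 10], [-2, -10, 9]].
W = NL⁻¹ = [[12, -13, -4], [9, 20, -36]] · [[-3, -15, 14], [-2, -11, 10], [-2, -10, 9]] = [[-2, 3, 2], [5, 5, 2]].

W = [[-2, 3, 2], [5, 5, 2]]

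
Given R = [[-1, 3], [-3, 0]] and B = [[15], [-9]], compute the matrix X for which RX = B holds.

Left-multiplying both sides by R⁻¹ gives X = R⁻¹B.
R has determinant 9; R⁻¹ = [[0, -1/3], [1/3, -1/9]].
X = R⁻¹B = [[0, -1/3], [1/3, -1/9]] · [[15], [-9]] = [[3], [6]].

X = [[3], [6]]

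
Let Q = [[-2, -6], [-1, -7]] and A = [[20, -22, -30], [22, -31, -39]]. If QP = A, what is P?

P = [[-1, -4, -3], [-3, 5, 6]]

Q is on the left of P, so left-multiply by Q⁻¹: P = Q⁻¹A.
det Q = 8; the adjugate gives Q⁻¹ = [[-7/8, 3/4], [1/8, -1/4]].
P = Q⁻¹A = [[-7/8, 3/4], [1/8, -1/4]] · [[20, -22, -30], [22, -31, -39]] = [[-1, -4, -3], [-3, 5, 6]].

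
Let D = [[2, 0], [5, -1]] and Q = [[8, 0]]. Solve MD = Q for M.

Since D sits to the right of M, M = QD⁻¹.
D has determinant -2; D⁻¹ = [[1/2, 0], [5/2, -1]].
M = QD⁻¹ = [[8, 0]] · [[1/2, 0], [5/2, -1]] = [[4, 0]].

M = [[4, 0]]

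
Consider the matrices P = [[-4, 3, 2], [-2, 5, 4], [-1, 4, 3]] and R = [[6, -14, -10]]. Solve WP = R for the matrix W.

Since P sits to the right of W, W = RP⁻¹.
P has determinant 4; P⁻¹ = [[-1/4, -1/4, 1/2], [1/2, -5/2, 3], [-3/4, 13/4, -7/2]].
W = RP⁻¹ = [[6, -14, -10]] · [[-1/4, -1/4, 1/2], [1/2, -5/2, 3], [-3/4, 13/4, -7/2]] = [[-1, 1, -4]].

W = [[-1, 1, -4]]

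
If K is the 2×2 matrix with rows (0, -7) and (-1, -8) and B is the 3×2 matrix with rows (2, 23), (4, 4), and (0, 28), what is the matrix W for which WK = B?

W = [[-1, -2], [4, -4], [-4, 0]]

K is on the right of W, so right-multiply by K⁻¹: W = BK⁻¹.
det K = -7; the adjugate gives K⁻¹ = [[8/7, -1], [-1/7, 0]].
W = BK⁻¹ = [[2, 23], [4, 4], [0, 28]] · [[8/7, -1], [-1/7, 0]] = [[-1, -2], [4, -4], [-4, 0]].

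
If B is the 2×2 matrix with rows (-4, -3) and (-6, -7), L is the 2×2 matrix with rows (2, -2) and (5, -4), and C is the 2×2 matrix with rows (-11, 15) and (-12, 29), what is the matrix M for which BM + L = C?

BM = C − L = [[-13, 17], [-17, 33]].
B is on the left of M, so left-multiply by B⁻¹: M = B⁻¹(C − L).
B has determinant 10; B⁻¹ = [[-7/10, 3/10], [3/5, -2/5]].
M = B⁻¹(C − L) = [[4, -2], [-1, -3]].

M = [[4, -2], [-1, -3]]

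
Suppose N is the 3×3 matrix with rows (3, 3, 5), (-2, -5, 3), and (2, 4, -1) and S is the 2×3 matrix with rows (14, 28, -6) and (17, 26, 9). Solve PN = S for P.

P = [[2, -6, -2], [3, -1, 3]]

Since N sits to the right of P, P = SN⁻¹.
det N = 1, so N⁻¹ = [[-7, 23, 34], [4, -13, -19], [2, -6, -9]].
P = SN⁻¹ = [[14, 28, -6], [17, 26, 9]] · [[-7, 23, 34], [4, -13, -19], [2, -6, -9]] = [[2, -6, -2], [3, -1, 3]].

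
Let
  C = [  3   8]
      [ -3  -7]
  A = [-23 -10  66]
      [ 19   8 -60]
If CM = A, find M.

Left-multiplying both sides by C⁻¹ gives M = C⁻¹A.
det C = 3; the adjugate gives C⁻¹ = [[-7/3, -8/3], [1, 1]].
M = C⁻¹A = [[-7/3, -8/3], [1, 1]] · [[-23, -10, 66], [19, 8, -60]] = [[3, 2, 6], [-4, -2, 6]].

M = [[3, 2, 6], [-4, -2, 6]]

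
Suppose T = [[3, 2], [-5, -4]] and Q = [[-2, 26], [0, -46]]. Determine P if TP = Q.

P = [[-4, 6], [5, 4]]

T is on the left of P, so left-multiply by T⁻¹: P = T⁻¹Q.
det T = -2, so T⁻¹ = [[2, 1], [-5/2, -3/2]].
P = T⁻¹Q = [[2, 1], [-5/2, -3/2]] · [[-2, 26], [0, -46]] = [[-4, 6], [5, 4]].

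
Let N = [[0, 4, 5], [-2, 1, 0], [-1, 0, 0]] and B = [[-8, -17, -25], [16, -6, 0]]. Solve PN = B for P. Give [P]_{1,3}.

2

Right-multiplying both sides by N⁻¹ gives P = BN⁻¹.
det N = 5, so N⁻¹ = [[0, 0, -1], [0, 1, -2], [1/5, -4/5, 8/5]].
P = BN⁻¹ = [[-8, -17, -25], [16, -6, 0]] · [[0, 0, -1], [0, 1, -2], [1/5, -4/5, 8/5]] = [[-5, 3, 2], [0, -6, -4]].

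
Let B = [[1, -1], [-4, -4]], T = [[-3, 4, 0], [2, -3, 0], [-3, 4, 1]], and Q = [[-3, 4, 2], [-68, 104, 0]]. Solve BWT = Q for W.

Isolating W: multiply by B⁻¹ from the left and T⁻¹ from the right, so W = B⁻¹QT⁻¹.
det B = -8, so B⁻¹ = [[1/2, -1/8], [-1/2, -1/8]].
det T = 1, so T⁻¹ = [[-3, -4, 0], [-2, -3, 0], [-1, 0, 1]].
B⁻¹Q = [[7, -11, 1], [10, -15, -1]].
W = (B⁻¹Q)T⁻¹ = [[0, 5, 1], [1, 5, -1]].

W = [[0, 5, 1], [1, 5, -1]]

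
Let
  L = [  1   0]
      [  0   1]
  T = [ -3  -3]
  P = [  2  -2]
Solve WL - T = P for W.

W = [[-1, -5]]

WL = P + T = [[-1, -5]].
Since L sits to the right of W, W = (P + T)L⁻¹.
det L = 1; the adjugate gives L⁻¹ = [[1, 0], [0, 1]].
W = (P + T)L⁻¹ = [[-1, -5]].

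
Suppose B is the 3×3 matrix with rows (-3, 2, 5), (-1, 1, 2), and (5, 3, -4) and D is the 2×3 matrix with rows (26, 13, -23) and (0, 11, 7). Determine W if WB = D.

Since B sits to the right of W, W = DB⁻¹.
B has determinant 2; B⁻¹ = [[-5, 23/2, -1/2], [3, -13/2, 1/2], [-4, 19/2, -1/2]].
W = DB⁻¹ = [[26, 13, -23], [0, 11, 7]] · [[-5, 23/2, -1/2], [3, -13/2, 1/2], [-4, 19/2, -1/2]] = [[1, -4, 5], [5, -5, 2]].

W = [[1, -4, 5], [5, -5, 2]]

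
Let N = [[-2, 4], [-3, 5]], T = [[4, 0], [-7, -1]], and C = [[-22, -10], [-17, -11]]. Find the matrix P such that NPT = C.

Isolating P: multiply by N⁻¹ from the left and T⁻¹ from the right, so P = N⁻¹CT⁻¹.
det N = 2, so N⁻¹ = [[5/2, -2], [3/2, -1]].
T has determinant -4; T⁻¹ = [[1/4, 0], [-7/4, -1]].
N⁻¹C = [[-21, -3], [-16, -4]].
P = (N⁻¹C)T⁻¹ = [[0, 3], [3, 4]].

P = [[0, 3], [3, 4]]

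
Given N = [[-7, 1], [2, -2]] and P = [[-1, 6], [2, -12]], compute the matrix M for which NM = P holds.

M = [[0, 0], [-1, 6]]

Since N multiplies M on the left, M = N⁻¹P.
det N = 12, so N⁻¹ = [[-1/6, -1/12], [-1/6, -7/12]].
M = N⁻¹P = [[-1/6, -1/12], [-1/6, -7/12]] · [[-1, 6], [2, -12]] = [[0, 0], [-1, 6]].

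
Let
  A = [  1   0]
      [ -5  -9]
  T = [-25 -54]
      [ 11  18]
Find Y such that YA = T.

Y = [[5, 6], [1, -2]]

Right-multiplying both sides by A⁻¹ gives Y = TA⁻¹.
det A = -9, so A⁻¹ = [[1, 0], [-5/9, -1/9]].
Y = TA⁻¹ = [[-25, -54], [11, 18]] · [[1, 0], [-5/9, -1/9]] = [[5, 6], [1, -2]].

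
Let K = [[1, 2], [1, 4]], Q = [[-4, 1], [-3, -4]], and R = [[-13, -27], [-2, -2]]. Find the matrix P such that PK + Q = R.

PK = R − Q = [[-9, -28], [1, 2]].
Since K sits to the right of P, P = (R − Q)K⁻¹.
K has determinant 2; K⁻¹ = [[2, -1], [-1/2, 1/2]].
P = (R − Q)K⁻¹ = [[-4, -5], [1, 0]].

P = [[-4, -5], [1, 0]]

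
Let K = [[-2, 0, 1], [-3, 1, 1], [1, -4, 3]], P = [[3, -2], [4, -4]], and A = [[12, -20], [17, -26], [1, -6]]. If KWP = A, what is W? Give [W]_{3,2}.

Isolating W: multiply by K⁻¹ from the left and P⁻¹ from the right, so W = K⁻¹AP⁻¹.
K has determinant -3; K⁻¹ = [[-7/3, 4/3, 1/3], [-10/3, 7/3, 1/3], [-11/3, 8/3, 2/3]].
P has determinant -4; P⁻¹ = [[1, -1/2], [1, -3/4]].
K⁻¹A = [[-5, 10], [0, 4], [2, 0]].
W = (K⁻¹A)P⁻¹ = [[5, -5], [4, -3], [2, -1]].

-1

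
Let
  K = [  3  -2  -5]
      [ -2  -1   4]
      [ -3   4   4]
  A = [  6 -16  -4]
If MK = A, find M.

K is on the right of M, so right-multiply by K⁻¹: M = AK⁻¹.
det K = 3, so K⁻¹ = [[-20/3, -4, -13/3], [-4/3, -1, -2/3], [-11/3, -2, -7/3]].
M = AK⁻¹ = [[6, -16, -4]] · [[-20/3, -4, -13/3], [-4/3, -1, -2/3], [-11/3, -2, -7/3]] = [[-4, 0, -6]].

M = [[-4, 0, -6]]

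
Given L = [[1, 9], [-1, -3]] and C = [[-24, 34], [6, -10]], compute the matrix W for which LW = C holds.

Left-multiplying both sides by L⁻¹ gives W = L⁻¹C.
det L = 6; the adjugate gives L⁻¹ = [[-1/2, -3/2], [1/6, 1/6]].
W = L⁻¹C = [[-1/2, -3/2], [1/6, 1/6]] · [[-24, 34], [6, -10]] = [[3, -2], [-3, 4]].

W = [[3, -2], [-3, 4]]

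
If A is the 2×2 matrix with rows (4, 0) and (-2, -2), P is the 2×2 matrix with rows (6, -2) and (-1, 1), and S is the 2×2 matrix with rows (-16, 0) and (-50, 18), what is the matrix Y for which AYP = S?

Y = A⁻¹SP⁻¹ (apply A⁻¹ on the left and P⁻¹ on the right).
det A = -8, so A⁻¹ = [[1/4, 0], [-1/4, -1/2]].
det P = 4; the adjugate gives P⁻¹ = [[1/4, 1/2], [1/4, 3/2]].
A⁻¹S = [[-4, 0], [29, -9]].
Y = (A⁻¹S)P⁻¹ = [[-1, -2], [5, 1]].

Y = [[-1, -2], [5, 1]]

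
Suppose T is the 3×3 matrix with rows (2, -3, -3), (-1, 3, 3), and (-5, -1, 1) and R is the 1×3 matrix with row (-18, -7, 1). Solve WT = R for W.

T is on the right of W, so right-multiply by T⁻¹: W = RT⁻¹.
det T = 6, so T⁻¹ = [[1, 1, 0], [-7/3, -13/6, -1/2], [8/3, 17/6, 1/2]].
W = RT⁻¹ = [[-18, -7, 1]] · [[1, 1, 0], [-7/3, -13/6, -1/2], [8/3, 17/6, 1/2]] = [[1, 0, 4]].

W = [[1, 0, 4]]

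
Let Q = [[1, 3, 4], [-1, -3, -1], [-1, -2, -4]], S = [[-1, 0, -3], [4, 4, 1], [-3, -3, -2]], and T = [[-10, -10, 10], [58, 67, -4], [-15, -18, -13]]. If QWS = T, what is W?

W = [[-3, -2, -2], [-3, -4, 4], [3, 1, -5]]

W = Q⁻¹TS⁻¹ (apply Q⁻¹ on the left and S⁻¹ on the right).
Q has determinant -3; Q⁻¹ = [[-10/3, -4/3, -3], [1, 0, 1], [1/3, 1/3, 0]].
det S = 5, so S⁻¹ = [[-1, 9/5, 12/5], [1, -7/5, -11/5], [0, -3/5, -4/5]].
Q⁻¹T = [[1, -2, 11], [-25, -28, -3], [16, 19, 2]].
W = (Q⁻¹T)S⁻¹ = [[-3, -2, -2], [-3, -4, 4], [3, 1, -5]].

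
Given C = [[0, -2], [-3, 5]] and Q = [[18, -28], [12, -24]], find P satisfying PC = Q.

P = [[-1, -6], [2, -4]]

C is on the right of P, so right-multiply by C⁻¹: P = QC⁻¹.
det C = -6, so C⁻¹ = [[-5/6, -1/3], [-1/2, 0]].
P = QC⁻¹ = [[18, -28], [12, -24]] · [[-5/6, -1/3], [-1/2, 0]] = [[-1, -6], [2, -4]].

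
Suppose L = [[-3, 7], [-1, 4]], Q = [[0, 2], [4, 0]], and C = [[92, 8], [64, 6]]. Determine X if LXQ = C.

X = [[1, 4], [1, 5]]

Left-multiply by L⁻¹ and right-multiply by Q⁻¹: X = L⁻¹CQ⁻¹.
L has determinant -5; L⁻¹ = [[-4/5, 7/5], [-1/5, 3/5]].
det Q = -8; the adjugate gives Q⁻¹ = [[0, 1/4], [1/2, 0]].
L⁻¹C = [[16, 2], [20, 2]].
X = (L⁻¹C)Q⁻¹ = [[1, 4], [1, 5]].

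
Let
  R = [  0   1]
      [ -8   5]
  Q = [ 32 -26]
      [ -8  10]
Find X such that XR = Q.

Since R sits to the right of X, X = QR⁻¹.
R has determinant 8; R⁻¹ = [[5/8, -1/8], [1, 0]].
X = QR⁻¹ = [[32, -26], [-8, 10]] · [[5/8, -1/8], [1, 0]] = [[-6, -4], [5, 1]].

X = [[-6, -4], [5, 1]]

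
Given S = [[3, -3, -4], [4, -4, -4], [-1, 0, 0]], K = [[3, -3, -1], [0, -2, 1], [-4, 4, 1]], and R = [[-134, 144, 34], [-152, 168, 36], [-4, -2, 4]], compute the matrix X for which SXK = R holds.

Left-multiply by S⁻¹ and right-multiply by K⁻¹: X = S⁻¹RK⁻¹.
det S = 4, so S⁻¹ = [[0, 0, -1], [1, -1, -1], [-1, 3/4, 0]].
det K = 2; the adjugate gives K⁻¹ = [[-3, -1/2, -5/2], [-2, -1/2, -3/2], [-4, 0, -3]].
S⁻¹R = [[4, 2, -4], [22, -22, -6], [20, -18, -7]].
X = (S⁻¹R)K⁻¹ = [[0, -3, -1], [2, 0, -4], [4, -1, -2]].

X = [[0, -3, -1], [2, 0, -4], [4, -1, -2]]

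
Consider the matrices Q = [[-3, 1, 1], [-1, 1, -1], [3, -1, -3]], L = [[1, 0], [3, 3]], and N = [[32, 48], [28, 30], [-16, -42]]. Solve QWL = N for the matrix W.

W = Q⁻¹NL⁻¹ (apply Q⁻¹ on the left and L⁻¹ on the right).
det Q = 4, so Q⁻¹ = [[-1, 1/2, -1/2], [-3/2, 3/2, -1], [-1/2, 0, -1/2]].
det L = 3, so L⁻¹ = [[1, 0], [-1, 1/3]].
Q⁻¹N = [[-10, -12], [10, 15], [-8, -3]].
W = (Q⁻¹N)L⁻¹ = [[2, -4], [-5, 5], [-5, -1]].

W = [[2, -4], [-5, 5], [-5, -1]]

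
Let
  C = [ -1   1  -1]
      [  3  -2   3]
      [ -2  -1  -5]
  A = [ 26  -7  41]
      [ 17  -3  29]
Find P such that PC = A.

P = [[-4, 4, -5], [-3, 2, -4]]

Since C sits to the right of P, P = AC⁻¹.
det C = 3; the adjugate gives C⁻¹ = [[13/3, 2, 1/3], [3, 1, 0], [-7/3, -1, -1/3]].
P = AC⁻¹ = [[26, -7, 41], [17, -3, 29]] · [[13/3, 2, 1/3], [3, 1, 0], [-7/3, -1, -1/3]] = [[-4, 4, -5], [-3, 2, -4]].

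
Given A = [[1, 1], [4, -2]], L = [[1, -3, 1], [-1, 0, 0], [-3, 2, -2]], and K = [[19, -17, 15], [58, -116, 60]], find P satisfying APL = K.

P = [[5, 4, -5], [-4, -1, -2]]

Isolating P: multiply by A⁻¹ from the left and L⁻¹ from the right, so P = A⁻¹KL⁻¹.
A has determinant -6; A⁻¹ = [[1/3, 1/6], [2/3, -1/6]].
det L = 4; the adjugate gives L⁻¹ = [[0, -1, 0], [-1/2, 1/4, -1/4], [-1/2, 7/4, -3/4]].
A⁻¹K = [[16, -25, 15], [3, 8, 0]].
P = (A⁻¹K)L⁻¹ = [[5, 4, -5], [-4, -1, -2]].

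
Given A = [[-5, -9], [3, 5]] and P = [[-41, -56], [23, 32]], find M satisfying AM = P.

M = [[1, 4], [4, 4]]

A is on the left of M, so left-multiply by A⁻¹: M = A⁻¹P.
det A = 2; the adjugate gives A⁻¹ = [[5/2, 9/2], [-3/2, -5/2]].
M = A⁻¹P = [[5/2, 9/2], [-3/2, -5/2]] · [[-41, -56], [23, 32]] = [[1, 4], [4, 4]].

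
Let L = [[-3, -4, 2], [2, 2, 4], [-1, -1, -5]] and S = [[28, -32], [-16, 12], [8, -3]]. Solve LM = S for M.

L is on the left of M, so left-multiply by L⁻¹: M = L⁻¹S.
det L = -6, so L⁻¹ = [[1, 11/3, 10/3], [-1, -17/6, -8/3], [0, -1/6, -1/3]].
M = L⁻¹S = [[1, 11/3, 10/3], [-1, -17/6, -8/3], [0, -1/6, -1/3]] · [[28, -32], [-16, 12], [8, -3]] = [[-4, 2], [-4, 6], [0, -1]].

M = [[-4, 2], [-4, 6], [0, -1]]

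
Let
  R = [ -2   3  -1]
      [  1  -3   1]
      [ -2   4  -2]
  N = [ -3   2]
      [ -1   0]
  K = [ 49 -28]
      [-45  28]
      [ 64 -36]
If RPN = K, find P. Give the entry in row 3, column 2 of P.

5

Left-multiply by R⁻¹ and right-multiply by N⁻¹: P = R⁻¹KN⁻¹.
det R = -2; the adjugate gives R⁻¹ = [[-1, -1, 0], [0, -1, -1/2], [1, -1, -3/2]].
det N = 2; the adjugate gives N⁻¹ = [[0, -1], [1/2, -3/2]].
R⁻¹K = [[-4, 0], [13, -10], [-2, -2]].
P = (R⁻¹K)N⁻¹ = [[0, 4], [-5, 2], [-1, 5]].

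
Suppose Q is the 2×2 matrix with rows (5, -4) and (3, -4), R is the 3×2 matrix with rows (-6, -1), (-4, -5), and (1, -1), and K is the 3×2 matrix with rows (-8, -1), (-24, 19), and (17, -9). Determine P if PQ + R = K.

PQ = K − R = [[-2, 0], [-20, 24], [16, -8]].
Right-multiplying both sides by Q⁻¹ gives P = (K − R)Q⁻¹.
det Q = -8, so Q⁻¹ = [[1/2, -1/2], [3/8, -5/8]].
P = (K − R)Q⁻¹ = [[-1, 1], [-1, -5], [5, -3]].

P = [[-1, 1], [-1, -5], [5, -3]]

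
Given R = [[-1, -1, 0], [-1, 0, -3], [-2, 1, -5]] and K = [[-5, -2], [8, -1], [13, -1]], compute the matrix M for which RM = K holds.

R is on the left of M, so left-multiply by R⁻¹: M = R⁻¹K.
det R = -4; the adjugate gives R⁻¹ = [[-3/4, 5/4, -3/4], [-1/4, -5/4, 3/4], [1/4, -3/4, 1/4]].
M = R⁻¹K = [[-3/4, 5/4, -3/4], [-1/4, -5/4, 3/4], [1/4, -3/4, 1/4]] · [[-5, -2], [8, -1], [13, -1]] = [[4, 1], [1, 1], [-4, 0]].

M = [[4, 1], [1, 1], [-4, 0]]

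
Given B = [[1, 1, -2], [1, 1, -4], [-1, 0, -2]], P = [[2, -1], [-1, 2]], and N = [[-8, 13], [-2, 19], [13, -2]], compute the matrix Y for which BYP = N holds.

Isolating Y: multiply by B⁻¹ from the left and P⁻¹ from the right, so Y = B⁻¹NP⁻¹.
det B = 2, so B⁻¹ = [[-1, 1, -1], [3, -2, 1], [1/2, -1/2, 0]].
det P = 3; the adjugate gives P⁻¹ = [[2/3, 1/3], [1/3, 2/3]].
B⁻¹N = [[-7, 8], [-7, -1], [-3, -3]].
Y = (B⁻¹N)P⁻¹ = [[-2, 3], [-5, -3], [-3, -3]].

Y = [[-2, 3], [-5, -3], [-3, -3]]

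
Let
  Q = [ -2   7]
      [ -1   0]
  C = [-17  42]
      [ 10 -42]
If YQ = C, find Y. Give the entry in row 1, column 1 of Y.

6

Right-multiplying both sides by Q⁻¹ gives Y = CQ⁻¹.
Q has determinant 7; Q⁻¹ = [[0, -1], [1/7, -2/7]].
Y = CQ⁻¹ = [[-17, 42], [10, -42]] · [[0, -1], [1/7, -2/7]] = [[6, 5], [-6, 2]].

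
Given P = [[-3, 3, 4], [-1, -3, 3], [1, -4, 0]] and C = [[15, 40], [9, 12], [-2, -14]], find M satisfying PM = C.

Since P multiplies M on the left, M = P⁻¹C.
det P = 1; the adjugate gives P⁻¹ = [[12, -16, 21], [3, -4, 5], [7, -9, 12]].
M = P⁻¹C = [[12, -16, 21], [3, -4, 5], [7, -9, 12]] · [[15, 40], [9, 12], [-2, -14]] = [[-6, -6], [-1, 2], [0, 4]].

M = [[-6, -6], [-1, 2], [0, 4]]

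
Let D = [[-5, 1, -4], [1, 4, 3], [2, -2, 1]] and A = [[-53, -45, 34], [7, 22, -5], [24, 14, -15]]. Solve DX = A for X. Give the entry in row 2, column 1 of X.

D is on the left of X, so left-multiply by D⁻¹: X = D⁻¹A.
det D = -5; the adjugate gives D⁻¹ = [[-2, -7/5, -19/5], [-1, -3/5, -11/5], [2, 8/5, 21/5]].
X = D⁻¹A = [[-2, -7/5, -19/5], [-1, -3/5, -11/5], [2, 8/5, 21/5]] · [[-53, -45, 34], [7, 22, -5], [24, 14, -15]] = [[5, 6, -4], [-4, 1, 2], [6, 4, -3]].

-4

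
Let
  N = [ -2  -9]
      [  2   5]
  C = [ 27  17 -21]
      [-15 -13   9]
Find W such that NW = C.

N is on the left of W, so left-multiply by N⁻¹: W = N⁻¹C.
det N = 8; the adjugate gives N⁻¹ = [[5/8, 9/8], [-1/4, -1/4]].
W = N⁻¹C = [[5/8, 9/8], [-1/4, -1/4]] · [[27, 17, -21], [-15, -13, 9]] = [[0, -4, -3], [-3, -1, 3]].

W = [[0, -4, -3], [-3, -1, 3]]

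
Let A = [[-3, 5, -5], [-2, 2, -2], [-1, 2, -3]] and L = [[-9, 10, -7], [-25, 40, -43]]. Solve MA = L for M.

Since A sits to the right of M, M = LA⁻¹.
det A = -4; the adjugate gives A⁻¹ = [[1/2, -5/4, 0], [1, -1, -1], [1/2, -1/4, -1]].
M = LA⁻¹ = [[-9, 10, -7], [-25, 40, -43]] · [[1/2, -5/4, 0], [1, -1, -1], [1/2, -1/4, -1]] = [[2, 3, -3], [6, 2, 3]].

M = [[2, 3, -3], [6, 2, 3]]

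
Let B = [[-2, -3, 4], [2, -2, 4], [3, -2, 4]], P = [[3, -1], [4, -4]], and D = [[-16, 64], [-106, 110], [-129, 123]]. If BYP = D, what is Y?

Y = B⁻¹DP⁻¹ (apply B⁻¹ on the left and P⁻¹ on the right).
det B = -4, so B⁻¹ = [[0, -1, 1], [-1, 5, -4], [-1/2, 13/4, -5/2]].
det P = -8, so P⁻¹ = [[1/2, -1/8], [1/2, -3/8]].
B⁻¹D = [[-23, 13], [2, -6], [-14, 18]].
Y = (B⁻¹D)P⁻¹ = [[-5, -2], [-2, 2], [2, -5]].

Y = [[-5, -2], [-2, 2], [2, -5]]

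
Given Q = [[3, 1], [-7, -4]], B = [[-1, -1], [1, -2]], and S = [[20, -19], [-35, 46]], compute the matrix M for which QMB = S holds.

Isolating M: multiply by Q⁻¹ from the left and B⁻¹ from the right, so M = Q⁻¹SB⁻¹.
det Q = -5, so Q⁻¹ = [[4/5, 1/5], [-7/5, -3/5]].
det B = 3, so B⁻¹ = [[-2/3, 1/3], [-1/3, -1/3]].
Q⁻¹S = [[9, -6], [-7, -1]].
M = (Q⁻¹S)B⁻¹ = [[-4, 5], [5, -2]].

M = [[-4, 5], [5, -2]]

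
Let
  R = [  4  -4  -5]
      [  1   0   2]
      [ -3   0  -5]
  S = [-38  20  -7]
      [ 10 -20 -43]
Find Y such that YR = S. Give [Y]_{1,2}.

-6

Right-multiplying both sides by R⁻¹ gives Y = SR⁻¹.
det R = 4, so R⁻¹ = [[0, -5, -2], [-1/4, -35/4, -13/4], [0, 3, 1]].
Y = SR⁻¹ = [[-38, 20, -7], [10, -20, -43]] · [[0, -5, -2], [-1/4, -35/4, -13/4], [0, 3, 1]] = [[-5, -6, 4], [5, -4, 2]].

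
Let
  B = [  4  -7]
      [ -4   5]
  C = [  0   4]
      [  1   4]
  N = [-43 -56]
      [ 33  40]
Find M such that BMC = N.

M = B⁻¹NC⁻¹ (apply B⁻¹ on the left and C⁻¹ on the right).
det B = -8, so B⁻¹ = [[-5/8, -7/8], [-1/2, -1/2]].
det C = -4, so C⁻¹ = [[-1, 1], [1/4, 0]].
B⁻¹N = [[-2, 0], [5, 8]].
M = (B⁻¹N)C⁻¹ = [[2, -2], [-3, 5]].

M = [[2, -2], [-3, 5]]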